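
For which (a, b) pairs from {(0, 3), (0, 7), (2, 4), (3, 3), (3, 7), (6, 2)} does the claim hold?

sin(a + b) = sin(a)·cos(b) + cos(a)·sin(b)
Testing each pair:
(0, 3): LHS = sin(3) ≈ 0.1411, RHS = sin(3) ≈ 0.1411 → holds
(0, 7): LHS = sin(7) ≈ 0.657, RHS = sin(7) ≈ 0.657 → holds
(2, 4): LHS = sin(6) ≈ -0.2794, RHS = sin(2)·cos(4) + sin(4)·cos(2) ≈ -0.2794 → holds
(3, 3): LHS = sin(6) ≈ -0.2794, RHS = 2·sin(3)·cos(3) ≈ -0.2794 → holds
(3, 7): LHS = sin(10) ≈ -0.544, RHS = sin(7)·cos(3) + sin(3)·cos(7) ≈ -0.544 → holds
(6, 2): LHS = sin(8) ≈ 0.9894, RHS = sin(6)·cos(2) + sin(2)·cos(6) ≈ 0.9894 → holds

Every pair satisfies the claim.

Answer: All pairs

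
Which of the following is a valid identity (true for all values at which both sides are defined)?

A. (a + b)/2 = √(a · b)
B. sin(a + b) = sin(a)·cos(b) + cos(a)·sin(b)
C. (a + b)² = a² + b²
A: fails at (1, 5) — LHS = 3, RHS = √(5) ≈ 2.236.
B: holds — e.g. at (5, 5), both sides equal sin(10) ≈ -0.544.
C: fails at (2, 7) — LHS = 81, RHS = 53.

Answer: B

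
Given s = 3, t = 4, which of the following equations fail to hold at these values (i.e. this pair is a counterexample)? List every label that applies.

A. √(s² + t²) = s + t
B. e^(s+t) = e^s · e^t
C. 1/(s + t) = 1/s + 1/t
A, C

Evaluating each claim at the given values:
A. LHS = 5, RHS = 7 → fails here (LHS ≠ RHS)
B. LHS = e^7 ≈ 1097, RHS = e^7 ≈ 1097 → holds here (LHS = RHS)
C. LHS = 1/7, RHS = 7/12 → fails here (LHS ≠ RHS)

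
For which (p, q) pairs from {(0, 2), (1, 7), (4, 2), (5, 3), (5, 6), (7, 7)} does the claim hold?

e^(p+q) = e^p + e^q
None

Testing each pair:
(0, 2): LHS = e^2 ≈ 7.389, RHS = 1 + e^2 ≈ 8.389 → fails
(1, 7): LHS = e^8 ≈ 2981, RHS = e + e^7 ≈ 1099 → fails
(4, 2): LHS = e^6 ≈ 403.4, RHS = e^2 + e^4 ≈ 61.99 → fails
(5, 3): LHS = e^8 ≈ 2981, RHS = e^3 + e^5 ≈ 168.5 → fails
(5, 6): LHS = e^11 ≈ 59874.1, RHS = e^5 + e^6 ≈ 551.8 → fails
(7, 7): LHS = e^14 ≈ 1202604.3, RHS = 2·e^7 ≈ 2193 → fails

No pair satisfies the claim.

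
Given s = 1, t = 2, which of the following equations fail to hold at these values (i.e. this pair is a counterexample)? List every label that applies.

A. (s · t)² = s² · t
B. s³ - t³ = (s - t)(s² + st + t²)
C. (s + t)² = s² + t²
A, C

Evaluating each claim at the given values:
A. LHS = 4, RHS = 2 → fails here (LHS ≠ RHS)
B. LHS = -7, RHS = -7 → holds here (LHS = RHS)
C. LHS = 9, RHS = 5 → fails here (LHS ≠ RHS)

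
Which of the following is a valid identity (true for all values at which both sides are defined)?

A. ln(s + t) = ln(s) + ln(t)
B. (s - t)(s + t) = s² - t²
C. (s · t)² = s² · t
A: fails at (3, 4) — LHS = ln(7) ≈ 1.946, RHS = ln(3) + ln(4) ≈ 2.485.
B: holds — e.g. at (2, 7), both sides equal -45.
C: fails at (3, 3) — LHS = 81, RHS = 27.

Answer: B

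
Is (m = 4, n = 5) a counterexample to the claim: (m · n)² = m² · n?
Substituting m = 4, n = 5:
LHS = (4 · 5)² = 400
RHS = 4² · 5 = 80

Since LHS ≠ RHS, this pair disproves the claim.

Answer: Yes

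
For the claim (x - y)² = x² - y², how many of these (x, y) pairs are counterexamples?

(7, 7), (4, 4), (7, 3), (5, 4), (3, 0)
Testing each pair:
(7, 7): LHS = 0, RHS = 0 → satisfies claim
(4, 4): LHS = 0, RHS = 0 → satisfies claim
(7, 3): LHS = 16, RHS = 40 → counterexample
(5, 4): LHS = 1, RHS = 9 → counterexample
(3, 0): LHS = 9, RHS = 9 → satisfies claim

That makes 2 counterexamples.

Answer: 2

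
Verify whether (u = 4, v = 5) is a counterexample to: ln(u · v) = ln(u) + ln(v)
No

Substituting u = 4, v = 5:
LHS = ln(4 · 5) = ln(20) ≈ 2.996
RHS = ln(4) + ln(5) ≈ 2.996

The sides agree, so this pair does not disprove the claim.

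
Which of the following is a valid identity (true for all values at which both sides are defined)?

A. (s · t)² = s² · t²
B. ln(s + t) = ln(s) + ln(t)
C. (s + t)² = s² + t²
A

A: holds — e.g. at (1, 2), both sides equal 4.
B: fails at (4, 5) — LHS = ln(9) ≈ 2.197, RHS = ln(4) + ln(5) ≈ 2.996.
C: fails at (3, 7) — LHS = 100, RHS = 58.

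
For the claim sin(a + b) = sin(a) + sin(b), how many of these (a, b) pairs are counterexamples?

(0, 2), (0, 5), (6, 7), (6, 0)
1

Testing each pair:
(0, 2): LHS = sin(2) ≈ 0.9093, RHS = sin(2) ≈ 0.9093 → satisfies claim
(0, 5): LHS = sin(5) ≈ -0.9589, RHS = sin(5) ≈ -0.9589 → satisfies claim
(6, 7): LHS = sin(13) ≈ 0.4202, RHS = sin(6) + sin(7) ≈ 0.3776 → counterexample
(6, 0): LHS = sin(6) ≈ -0.2794, RHS = sin(6) ≈ -0.2794 → satisfies claim

That makes 1 counterexample.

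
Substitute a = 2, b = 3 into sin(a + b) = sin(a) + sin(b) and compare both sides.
LHS = sin(2 + 3) = sin(5) ≈ -0.9589
RHS = sin(2) + sin(3) ≈ 1.05

LHS ≠ RHS (they differ by about 2.009), so the equation does not hold here.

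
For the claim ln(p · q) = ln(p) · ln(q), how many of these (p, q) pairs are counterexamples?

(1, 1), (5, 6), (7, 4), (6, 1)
3

Testing each pair:
(1, 1): LHS = 0, RHS = 0 → satisfies claim
(5, 6): LHS = ln(30) ≈ 3.401, RHS = ln(5)·ln(6) ≈ 2.884 → counterexample
(7, 4): LHS = ln(28) ≈ 3.332, RHS = ln(4)·ln(7) ≈ 2.698 → counterexample
(6, 1): LHS = ln(6) ≈ 1.792, RHS = 0 → counterexample

That makes 3 counterexamples.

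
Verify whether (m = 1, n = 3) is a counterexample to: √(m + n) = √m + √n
Yes

Substituting m = 1, n = 3:
LHS = √(1 + 3) = 2
RHS = √1 + √3 = 1 + √(3) ≈ 2.732

Since LHS ≠ RHS, this pair disproves the claim.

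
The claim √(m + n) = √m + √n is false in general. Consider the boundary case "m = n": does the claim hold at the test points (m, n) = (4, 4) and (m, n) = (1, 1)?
At (4, 4): LHS = 2·√(2) ≈ 2.828 ≠ RHS = 4
At (1, 1): LHS = √(2) ≈ 1.414 ≠ RHS = 2

Answer: No, fails at both test points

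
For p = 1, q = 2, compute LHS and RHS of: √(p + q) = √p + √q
LHS = √(1 + 2) = √(3) ≈ 1.732
RHS = √1 + √2 = 1 + √(2) ≈ 2.414

LHS ≠ RHS (they differ by about 0.6822), so the equation does not hold here.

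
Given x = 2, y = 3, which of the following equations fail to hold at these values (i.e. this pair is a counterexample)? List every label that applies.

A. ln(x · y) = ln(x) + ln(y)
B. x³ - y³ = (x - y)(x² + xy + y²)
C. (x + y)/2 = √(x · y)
Evaluating each claim at the given values:
A. LHS = ln(6) ≈ 1.792, RHS = ln(2) + ln(3) ≈ 1.792 → holds here (LHS = RHS)
B. LHS = -19, RHS = -19 → holds here (LHS = RHS)
C. LHS = 5/2, RHS = √(6) ≈ 2.449 → fails here (LHS ≠ RHS)

Answer: C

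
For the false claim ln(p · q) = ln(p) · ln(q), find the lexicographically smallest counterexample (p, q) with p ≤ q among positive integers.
(p, q) = (1, 2)

Substituting (1, 2) into the claim:
LHS = ln(1 · 2) = ln(2) ≈ 0.6931
RHS = ln(1) · ln(2) = 0

Since LHS ≠ RHS, this pair disproves the claim, and no lexicographically smaller pair (p ≤ q, positive integers) does.

For instance (6, 8) is also a counterexample (LHS = ln(48) ≈ 3.871, RHS = ln(6)·ln(8) ≈ 3.726), but it's lexicographically larger.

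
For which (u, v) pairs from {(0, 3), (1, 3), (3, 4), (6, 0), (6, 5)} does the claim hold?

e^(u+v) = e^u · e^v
All pairs

Testing each pair:
(0, 3): LHS = e^3 ≈ 20.09, RHS = e^3 ≈ 20.09 → holds
(1, 3): LHS = e^4 ≈ 54.6, RHS = e^4 ≈ 54.6 → holds
(3, 4): LHS = e^7 ≈ 1097, RHS = e^7 ≈ 1097 → holds
(6, 0): LHS = e^6 ≈ 403.4, RHS = e^6 ≈ 403.4 → holds
(6, 5): LHS = e^11 ≈ 59874.1, RHS = e^11 ≈ 59874.1 → holds

Every pair satisfies the claim.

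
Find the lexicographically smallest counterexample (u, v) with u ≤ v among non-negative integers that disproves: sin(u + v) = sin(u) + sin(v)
(u, v) = (1, 1)

At (0, 1): both sides equal sin(1) ≈ 0.8415, so it holds there.
At (0, 3): both sides equal sin(3) ≈ 0.1411, so it holds there.

Substituting (1, 1) into the claim:
LHS = sin(1 + 1) = sin(2) ≈ 0.9093
RHS = sin(1) + sin(1) = 2·sin(1) ≈ 1.683

Since LHS ≠ RHS, this pair disproves the claim, and no lexicographically smaller pair (u ≤ v, non-negative integers) does.

For instance (4, 5) is also a counterexample (LHS = sin(9) ≈ 0.4121, RHS = sin(5) + sin(4) ≈ -1.716), but it's lexicographically larger.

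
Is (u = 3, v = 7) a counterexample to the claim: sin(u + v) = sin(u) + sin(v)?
Yes

Substituting u = 3, v = 7:
LHS = sin(3 + 7) = sin(10) ≈ -0.544
RHS = sin(3) + sin(7) ≈ 0.7981

Since LHS ≠ RHS, this pair disproves the claim.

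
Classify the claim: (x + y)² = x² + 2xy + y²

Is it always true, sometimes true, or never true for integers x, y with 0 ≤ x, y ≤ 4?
The identity holds for every pair in the range. For instance at (x, y) = (2, 4): both sides equal 36.

Answer: Always true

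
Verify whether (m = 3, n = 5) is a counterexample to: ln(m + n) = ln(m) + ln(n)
Yes

Substituting m = 3, n = 5:
LHS = ln(3 + 5) = ln(8) ≈ 2.079
RHS = ln(3) + ln(5) ≈ 2.708

Since LHS ≠ RHS, this pair disproves the claim.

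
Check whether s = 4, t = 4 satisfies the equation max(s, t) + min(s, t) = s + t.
Substituting s = 4, t = 4:

LHS = max(4, 4) + min(4, 4) = 8
RHS = 4 + 4 = 8

LHS = RHS, so the equation holds at this point.

Answer: Holds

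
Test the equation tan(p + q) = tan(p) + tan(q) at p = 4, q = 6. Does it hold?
Substituting p = 4, q = 6:

LHS = tan(4 + 6) = tan(10) ≈ 0.6484
RHS = tan(4) + tan(6) ≈ 0.8668

LHS ≠ RHS, so the equation does not hold at this point.

Answer: Fails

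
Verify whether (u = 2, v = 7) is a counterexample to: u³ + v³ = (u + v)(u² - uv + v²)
Substituting u = 2, v = 7:
LHS = 2³ + 7³ = 351
RHS = (2 + 7)(2² - 2·7 + 7²) = 351

The sides agree, so this pair does not disprove the claim.

Answer: No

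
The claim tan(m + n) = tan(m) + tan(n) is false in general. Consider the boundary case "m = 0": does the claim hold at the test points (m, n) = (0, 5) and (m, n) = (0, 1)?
Yes, holds at both test points

At (0, 5): LHS = tan(5) ≈ -3.381, RHS = tan(5) ≈ -3.381 → equal
At (0, 1): LHS = tan(1) ≈ 1.557, RHS = tan(1) ≈ 1.557 → equal

So the claim does hold at both of these boundary points, even though it is not an identity.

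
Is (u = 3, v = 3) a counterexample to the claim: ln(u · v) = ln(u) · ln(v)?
Substituting u = 3, v = 3:
LHS = ln(3 · 3) = ln(9) ≈ 2.197
RHS = ln(3) · ln(3) = ln(3)² ≈ 1.207

Since LHS ≠ RHS, this pair disproves the claim.

Answer: Yes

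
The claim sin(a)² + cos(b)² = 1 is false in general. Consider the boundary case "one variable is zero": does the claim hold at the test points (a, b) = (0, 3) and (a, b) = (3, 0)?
At (0, 3): LHS = cos(3)² ≈ 0.9801 ≠ RHS = 1
At (3, 0): LHS = sin(3)² + 1 ≈ 1.02 ≠ RHS = 1

Answer: No, fails at both test points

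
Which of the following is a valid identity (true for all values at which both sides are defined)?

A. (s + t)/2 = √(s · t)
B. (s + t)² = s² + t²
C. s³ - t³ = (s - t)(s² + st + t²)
A: fails at (3, 7) — LHS = 5, RHS = √(21) ≈ 4.583.
B: fails at (2, 7) — LHS = 81, RHS = 53.
C: holds — e.g. at (2, 2), both sides equal 0.

Answer: C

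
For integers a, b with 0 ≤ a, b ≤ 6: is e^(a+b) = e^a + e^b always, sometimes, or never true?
Never true

The claim fails for every pair in the range. For instance at (a, b) = (2, 5): LHS = e^7 ≈ 1097, RHS = e^2 + e^5 ≈ 155.8.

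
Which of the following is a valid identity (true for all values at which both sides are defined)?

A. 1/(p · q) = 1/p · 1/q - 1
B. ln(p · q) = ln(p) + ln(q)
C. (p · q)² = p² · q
B

A: fails at (3, 4) — LHS = 1/12, RHS = -11/12.
B: holds — e.g. at (2, 2), both sides equal ln(4) ≈ 1.386.
C: fails at (1, 2) — LHS = 4, RHS = 2.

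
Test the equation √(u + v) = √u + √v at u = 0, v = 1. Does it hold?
Substituting u = 0, v = 1:

LHS = √(0 + 1) = 1
RHS = √0 + √1 = 1

LHS = RHS, so the equation holds at this point.

Answer: Holds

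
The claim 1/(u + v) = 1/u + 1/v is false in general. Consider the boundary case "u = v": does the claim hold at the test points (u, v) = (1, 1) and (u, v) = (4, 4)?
At (1, 1): LHS = 1/2 ≠ RHS = 2
At (4, 4): LHS = 1/8 ≠ RHS = 1/2

Answer: No, fails at both test points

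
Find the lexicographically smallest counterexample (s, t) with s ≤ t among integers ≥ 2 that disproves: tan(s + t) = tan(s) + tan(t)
Substituting (2, 2) into the claim:
LHS = tan(2 + 2) = tan(4) ≈ 1.158
RHS = tan(2) + tan(2) = 2·tan(2) ≈ -4.37

Since LHS ≠ RHS, this pair disproves the claim, and no lexicographically smaller pair (s ≤ t, integers ≥ 2) does.

For instance (3, 9) is also a counterexample (LHS = tan(12) ≈ -0.6359, RHS = tan(9) + tan(3) ≈ -0.5949), but it's lexicographically larger.

Answer: (s, t) = (2, 2)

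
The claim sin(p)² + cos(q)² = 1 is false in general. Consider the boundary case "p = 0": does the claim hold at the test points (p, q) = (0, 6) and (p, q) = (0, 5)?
No, fails at both test points

At (0, 6): LHS = cos(6)² ≈ 0.9219 ≠ RHS = 1
At (0, 5): LHS = cos(5)² ≈ 0.08046 ≠ RHS = 1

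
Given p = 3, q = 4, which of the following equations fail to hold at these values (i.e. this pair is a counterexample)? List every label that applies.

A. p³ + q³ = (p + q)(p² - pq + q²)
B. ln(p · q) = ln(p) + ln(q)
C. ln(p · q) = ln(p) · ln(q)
C

Evaluating each claim at the given values:
A. LHS = 91, RHS = 91 → holds here (LHS = RHS)
B. LHS = ln(12) ≈ 2.485, RHS = ln(3) + ln(4) ≈ 2.485 → holds here (LHS = RHS)
C. LHS = ln(12) ≈ 2.485, RHS = ln(3)·ln(4) ≈ 1.523 → fails here (LHS ≠ RHS)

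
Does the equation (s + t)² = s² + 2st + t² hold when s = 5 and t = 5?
Substituting s = 5, t = 5:

LHS = (5 + 5)² = 100
RHS = 5² + 2·5·5 + 5² = 100

LHS = RHS, so the equation holds at this point.

Answer: Holds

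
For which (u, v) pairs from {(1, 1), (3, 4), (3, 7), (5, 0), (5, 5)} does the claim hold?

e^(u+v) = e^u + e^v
Testing each pair:
(1, 1): LHS = e^2 ≈ 7.389, RHS = 2·e ≈ 5.437 → fails
(3, 4): LHS = e^7 ≈ 1097, RHS = e^3 + e^4 ≈ 74.68 → fails
(3, 7): LHS = e^10 ≈ 22026.5, RHS = e^3 + e^7 ≈ 1117 → fails
(5, 0): LHS = e^5 ≈ 148.4, RHS = 1 + e^5 ≈ 149.4 → fails
(5, 5): LHS = e^10 ≈ 22026.5, RHS = 2·e^5 ≈ 296.8 → fails

No pair satisfies the claim.

Answer: None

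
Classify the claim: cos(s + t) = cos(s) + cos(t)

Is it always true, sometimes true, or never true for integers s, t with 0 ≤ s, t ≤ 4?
Never true

The claim fails for every pair in the range. For instance at (s, t) = (4, 0): LHS = cos(4) ≈ -0.6536, RHS = cos(4) + 1 ≈ 0.3464.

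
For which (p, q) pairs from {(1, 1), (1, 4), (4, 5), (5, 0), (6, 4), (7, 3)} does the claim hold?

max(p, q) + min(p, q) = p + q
Testing each pair:
(1, 1): LHS = 2, RHS = 2 → holds
(1, 4): LHS = 5, RHS = 5 → holds
(4, 5): LHS = 9, RHS = 9 → holds
(5, 0): LHS = 5, RHS = 5 → holds
(6, 4): LHS = 10, RHS = 10 → holds
(7, 3): LHS = 10, RHS = 10 → holds

Every pair satisfies the claim.

Answer: All pairs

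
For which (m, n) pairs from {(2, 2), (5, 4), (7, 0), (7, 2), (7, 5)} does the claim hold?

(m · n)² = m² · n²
All pairs

Testing each pair:
(2, 2): LHS = 16, RHS = 16 → holds
(5, 4): LHS = 400, RHS = 400 → holds
(7, 0): LHS = 0, RHS = 0 → holds
(7, 2): LHS = 196, RHS = 196 → holds
(7, 5): LHS = 1225, RHS = 1225 → holds

Every pair satisfies the claim.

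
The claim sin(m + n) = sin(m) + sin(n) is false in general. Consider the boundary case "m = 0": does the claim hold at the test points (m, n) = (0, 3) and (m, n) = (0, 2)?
At (0, 3): LHS = sin(3) ≈ 0.1411, RHS = sin(3) ≈ 0.1411 → equal
At (0, 2): LHS = sin(2) ≈ 0.9093, RHS = sin(2) ≈ 0.9093 → equal

So the claim does hold at both of these boundary points, even though it is not an identity.

Answer: Yes, holds at both test points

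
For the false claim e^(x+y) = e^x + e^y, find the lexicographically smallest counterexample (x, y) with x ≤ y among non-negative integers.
(x, y) = (0, 0)

Substituting (0, 0) into the claim:
LHS = e^(0+0) = 1
RHS = e^0 + e^0 = 2

Since LHS ≠ RHS, this pair disproves the claim, and no lexicographically smaller pair (x ≤ y, non-negative integers) does.

For instance (0, 4) is also a counterexample (LHS = e^4 ≈ 54.6, RHS = 1 + e^4 ≈ 55.6), but it's lexicographically larger.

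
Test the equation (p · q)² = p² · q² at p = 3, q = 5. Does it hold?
Substituting p = 3, q = 5:

LHS = (3 · 5)² = 225
RHS = 3² · 5² = 225

LHS = RHS, so the equation holds at this point.

Answer: Holds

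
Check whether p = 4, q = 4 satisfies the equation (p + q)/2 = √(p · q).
Holds

Substituting p = 4, q = 4:

LHS = (4 + 4)/2 = 4
RHS = √(4 · 4) = 4

LHS = RHS, so the equation holds at this point.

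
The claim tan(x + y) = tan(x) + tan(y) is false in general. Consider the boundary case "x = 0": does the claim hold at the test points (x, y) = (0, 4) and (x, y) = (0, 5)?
At (0, 4): LHS = tan(4) ≈ 1.158, RHS = tan(4) ≈ 1.158 → equal
At (0, 5): LHS = tan(5) ≈ -3.381, RHS = tan(5) ≈ -3.381 → equal

So the claim does hold at both of these boundary points, even though it is not an identity.

Answer: Yes, holds at both test points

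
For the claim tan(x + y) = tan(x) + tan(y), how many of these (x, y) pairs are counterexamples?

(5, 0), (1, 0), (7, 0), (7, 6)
Testing each pair:
(5, 0): LHS = tan(5) ≈ -3.381, RHS = tan(5) ≈ -3.381 → satisfies claim
(1, 0): LHS = tan(1) ≈ 1.557, RHS = tan(1) ≈ 1.557 → satisfies claim
(7, 0): LHS = tan(7) ≈ 0.8714, RHS = tan(7) ≈ 0.8714 → satisfies claim
(7, 6): LHS = tan(13) ≈ 0.463, RHS = tan(6) + tan(7) ≈ 0.5804 → counterexample

That makes 1 counterexample.

Answer: 1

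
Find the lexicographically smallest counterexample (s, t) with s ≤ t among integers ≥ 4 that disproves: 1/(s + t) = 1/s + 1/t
(s, t) = (4, 4)

Substituting (4, 4) into the claim:
LHS = 1/(4 + 4) = 1/8
RHS = 1/4 + 1/4 = 1/2

Since LHS ≠ RHS, this pair disproves the claim, and no lexicographically smaller pair (s ≤ t, integers ≥ 4) does.

For instance (5, 10) is also a counterexample (LHS = 1/15, RHS = 3/10), but it's lexicographically larger.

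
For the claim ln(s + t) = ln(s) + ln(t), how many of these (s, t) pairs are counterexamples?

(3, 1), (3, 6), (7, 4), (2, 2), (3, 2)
4

Testing each pair:
(3, 1): LHS = ln(4) ≈ 1.386, RHS = ln(3) ≈ 1.099 → counterexample
(3, 6): LHS = ln(9) ≈ 2.197, RHS = ln(3) + ln(6) ≈ 2.89 → counterexample
(7, 4): LHS = ln(11) ≈ 2.398, RHS = ln(4) + ln(7) ≈ 3.332 → counterexample
(2, 2): LHS = ln(4) ≈ 1.386, RHS = 2·ln(2) ≈ 1.386 → satisfies claim
(3, 2): LHS = ln(5) ≈ 1.609, RHS = ln(2) + ln(3) ≈ 1.792 → counterexample

That makes 4 counterexamples.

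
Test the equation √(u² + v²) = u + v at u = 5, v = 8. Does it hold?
Substituting u = 5, v = 8:

LHS = √(5² + 8²) = √(89) ≈ 9.434
RHS = 5 + 8 = 13

LHS ≠ RHS, so the equation does not hold at this point.

Answer: Fails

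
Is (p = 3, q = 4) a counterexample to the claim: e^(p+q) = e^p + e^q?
Yes

Substituting p = 3, q = 4:
LHS = e^(3+4) = e^7 ≈ 1097
RHS = e^3 + e^4 ≈ 74.68

Since LHS ≠ RHS, this pair disproves the claim.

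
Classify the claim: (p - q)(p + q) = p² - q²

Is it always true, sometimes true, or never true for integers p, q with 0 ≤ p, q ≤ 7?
Always true

The identity holds for every pair in the range. For instance at (p, q) = (2, 3): both sides equal -5.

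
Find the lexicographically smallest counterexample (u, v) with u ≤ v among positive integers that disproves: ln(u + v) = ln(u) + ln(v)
Substituting (1, 1) into the claim:
LHS = ln(1 + 1) = ln(2) ≈ 0.6931
RHS = ln(1) + ln(1) = 0

Since LHS ≠ RHS, this pair disproves the claim, and no lexicographically smaller pair (u ≤ v, positive integers) does.

For instance (1, 4) is also a counterexample (LHS = ln(5) ≈ 1.609, RHS = ln(4) ≈ 1.386), but it's lexicographically larger.

Answer: (u, v) = (1, 1)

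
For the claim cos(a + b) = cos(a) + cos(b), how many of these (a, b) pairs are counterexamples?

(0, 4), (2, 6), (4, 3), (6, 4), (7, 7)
5

Testing each pair:
(0, 4): LHS = cos(4) ≈ -0.6536, RHS = cos(4) + 1 ≈ 0.3464 → counterexample
(2, 6): LHS = cos(8) ≈ -0.1455, RHS = cos(2) + cos(6) ≈ 0.544 → counterexample
(4, 3): LHS = cos(7) ≈ 0.7539, RHS = cos(3) + cos(4) ≈ -1.644 → counterexample
(6, 4): LHS = cos(10) ≈ -0.8391, RHS = cos(4) + cos(6) ≈ 0.3065 → counterexample
(7, 7): LHS = cos(14) ≈ 0.1367, RHS = 2·cos(7) ≈ 1.508 → counterexample

That makes 5 counterexamples.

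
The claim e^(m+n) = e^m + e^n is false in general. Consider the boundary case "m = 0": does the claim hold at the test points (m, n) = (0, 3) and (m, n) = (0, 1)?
At (0, 3): LHS = e^3 ≈ 20.09 ≠ RHS = 1 + e^3 ≈ 21.09
At (0, 1): LHS = e ≈ 2.718 ≠ RHS = 1 + e ≈ 3.718

Answer: No, fails at both test points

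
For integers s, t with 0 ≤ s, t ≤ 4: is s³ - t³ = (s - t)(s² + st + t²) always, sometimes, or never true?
The identity holds for every pair in the range. For instance at (s, t) = (0, 4): both sides equal -64.

Answer: Always true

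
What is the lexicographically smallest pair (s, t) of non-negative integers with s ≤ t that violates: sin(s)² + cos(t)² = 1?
At (0, 0): both sides equal 1, so it holds there.

Substituting (0, 1) into the claim:
LHS = sin(0)² + cos(1)² = cos(1)² ≈ 0.2919
RHS = 1

Since LHS ≠ RHS, this pair disproves the claim, and no lexicographically smaller pair (s ≤ t, non-negative integers) does.

For instance (2, 7) is also a counterexample (LHS = cos(7)² + sin(2)² ≈ 1.395, RHS = 1), but it's lexicographically larger.

Answer: (s, t) = (0, 1)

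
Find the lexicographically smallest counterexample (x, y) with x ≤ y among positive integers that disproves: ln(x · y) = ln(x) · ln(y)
(x, y) = (1, 2)

Substituting (1, 2) into the claim:
LHS = ln(1 · 2) = ln(2) ≈ 0.6931
RHS = ln(1) · ln(2) = 0

Since LHS ≠ RHS, this pair disproves the claim, and no lexicographically smaller pair (x ≤ y, positive integers) does.

For instance (5, 7) is also a counterexample (LHS = ln(35) ≈ 3.555, RHS = ln(5)·ln(7) ≈ 3.132), but it's lexicographically larger.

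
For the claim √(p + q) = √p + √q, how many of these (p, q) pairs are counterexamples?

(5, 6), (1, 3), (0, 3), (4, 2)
Testing each pair:
(5, 6): LHS = √(11) ≈ 3.317, RHS = √(5) + √(6) ≈ 4.686 → counterexample
(1, 3): LHS = 2, RHS = 1 + √(3) ≈ 2.732 → counterexample
(0, 3): LHS = √(3) ≈ 1.732, RHS = √(3) ≈ 1.732 → satisfies claim
(4, 2): LHS = √(6) ≈ 2.449, RHS = √(2) + 2 ≈ 3.414 → counterexample

That makes 3 counterexamples.

Answer: 3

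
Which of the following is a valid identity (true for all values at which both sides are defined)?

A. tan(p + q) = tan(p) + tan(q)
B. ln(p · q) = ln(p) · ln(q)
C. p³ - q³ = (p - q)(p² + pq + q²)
C

A: fails at (1, 3) — LHS = tan(4) ≈ 1.158, RHS = tan(3) + tan(1) ≈ 1.415.
B: fails at (2, 2) — LHS = ln(4) ≈ 1.386, RHS = ln(2)² ≈ 0.4805.
C: holds — e.g. at (6, 7), both sides equal -127.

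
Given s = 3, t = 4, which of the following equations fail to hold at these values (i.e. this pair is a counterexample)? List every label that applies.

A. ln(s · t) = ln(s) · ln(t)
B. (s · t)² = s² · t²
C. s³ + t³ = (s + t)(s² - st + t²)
Evaluating each claim at the given values:
A. LHS = ln(12) ≈ 2.485, RHS = ln(3)·ln(4) ≈ 1.523 → fails here (LHS ≠ RHS)
B. LHS = 144, RHS = 144 → holds here (LHS = RHS)
C. LHS = 91, RHS = 91 → holds here (LHS = RHS)

Answer: A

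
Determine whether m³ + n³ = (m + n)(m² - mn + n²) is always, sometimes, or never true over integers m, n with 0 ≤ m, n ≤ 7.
Always true

The identity holds for every pair in the range. For instance at (m, n) = (6, 6): both sides equal 432.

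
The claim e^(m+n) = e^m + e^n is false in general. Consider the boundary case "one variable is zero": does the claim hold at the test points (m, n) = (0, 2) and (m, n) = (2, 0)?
At (0, 2): LHS = e^2 ≈ 7.389 ≠ RHS = 1 + e^2 ≈ 8.389
At (2, 0): LHS = e^2 ≈ 7.389 ≠ RHS = 1 + e^2 ≈ 8.389

Answer: No, fails at both test points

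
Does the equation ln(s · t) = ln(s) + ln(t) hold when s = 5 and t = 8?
Substituting s = 5, t = 8:

LHS = ln(5 · 8) = ln(40) ≈ 3.689
RHS = ln(5) + ln(8) ≈ 3.689

LHS = RHS, so the equation holds at this point.

Answer: Holds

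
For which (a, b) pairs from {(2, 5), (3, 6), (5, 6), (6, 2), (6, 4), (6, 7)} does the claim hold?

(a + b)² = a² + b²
Testing each pair:
(2, 5): LHS = 49, RHS = 29 → fails
(3, 6): LHS = 81, RHS = 45 → fails
(5, 6): LHS = 121, RHS = 61 → fails
(6, 2): LHS = 64, RHS = 40 → fails
(6, 4): LHS = 100, RHS = 52 → fails
(6, 7): LHS = 169, RHS = 85 → fails

No pair satisfies the claim.

Answer: None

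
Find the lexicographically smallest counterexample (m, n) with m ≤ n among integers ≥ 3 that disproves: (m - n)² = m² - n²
At (3, 3): both sides equal 0, so it holds there.

Substituting (3, 4) into the claim:
LHS = (3 - 4)² = 1
RHS = 3² - 4² = -7

Since LHS ≠ RHS, this pair disproves the claim, and no lexicographically smaller pair (m ≤ n, integers ≥ 3) does.

For instance (5, 9) is also a counterexample (LHS = 16, RHS = -56), but it's lexicographically larger.

Answer: (m, n) = (3, 4)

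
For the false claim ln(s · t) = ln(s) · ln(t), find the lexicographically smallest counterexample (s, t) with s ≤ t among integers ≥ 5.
Substituting (5, 5) into the claim:
LHS = ln(5 · 5) = ln(25) ≈ 3.219
RHS = ln(5) · ln(5) = ln(5)² ≈ 2.59

Since LHS ≠ RHS, this pair disproves the claim, and no lexicographically smaller pair (s ≤ t, integers ≥ 5) does.

For instance (6, 9) is also a counterexample (LHS = ln(54) ≈ 3.989, RHS = ln(6)·ln(9) ≈ 3.937), but it's lexicographically larger.

Answer: (s, t) = (5, 5)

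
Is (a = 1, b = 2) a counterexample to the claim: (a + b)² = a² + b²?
Substituting a = 1, b = 2:
LHS = (1 + 2)² = 9
RHS = 1² + 2² = 5

Since LHS ≠ RHS, this pair disproves the claim.

Answer: Yes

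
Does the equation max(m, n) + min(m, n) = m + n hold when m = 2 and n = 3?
Holds

Substituting m = 2, n = 3:

LHS = max(2, 3) + min(2, 3) = 5
RHS = 2 + 3 = 5

LHS = RHS, so the equation holds at this point.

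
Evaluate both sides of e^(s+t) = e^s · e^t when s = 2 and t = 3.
LHS = e^(2+3) = e^5 ≈ 148.4
RHS = e^2 · e^3 = e^5 ≈ 148.4

LHS = RHS: the two sides agree.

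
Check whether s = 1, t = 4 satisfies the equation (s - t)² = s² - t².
Substituting s = 1, t = 4:

LHS = (1 - 4)² = 9
RHS = 1² - 4² = -15

LHS ≠ RHS, so the equation does not hold at this point.

Answer: Fails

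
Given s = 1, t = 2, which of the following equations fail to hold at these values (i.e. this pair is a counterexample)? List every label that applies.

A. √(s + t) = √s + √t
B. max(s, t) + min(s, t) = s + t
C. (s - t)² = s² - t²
Evaluating each claim at the given values:
A. LHS = √(3) ≈ 1.732, RHS = 1 + √(2) ≈ 2.414 → fails here (LHS ≠ RHS)
B. LHS = 3, RHS = 3 → holds here (LHS = RHS)
C. LHS = 1, RHS = -3 → fails here (LHS ≠ RHS)

Answer: A, C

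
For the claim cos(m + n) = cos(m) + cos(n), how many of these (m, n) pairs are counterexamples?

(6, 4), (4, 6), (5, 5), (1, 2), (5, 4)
5

Testing each pair:
(6, 4): LHS = cos(10) ≈ -0.8391, RHS = cos(4) + cos(6) ≈ 0.3065 → counterexample
(4, 6): LHS = cos(10) ≈ -0.8391, RHS = cos(4) + cos(6) ≈ 0.3065 → counterexample
(5, 5): LHS = cos(10) ≈ -0.8391, RHS = 2·cos(5) ≈ 0.5673 → counterexample
(1, 2): LHS = cos(3) ≈ -0.99, RHS = cos(2) + cos(1) ≈ 0.1242 → counterexample
(5, 4): LHS = cos(9) ≈ -0.9111, RHS = cos(4) + cos(5) ≈ -0.37 → counterexample

That makes 5 counterexamples.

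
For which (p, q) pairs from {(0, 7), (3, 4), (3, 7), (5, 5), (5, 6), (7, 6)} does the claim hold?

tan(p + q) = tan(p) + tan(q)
Testing each pair:
(0, 7): LHS = tan(7) ≈ 0.8714, RHS = tan(7) ≈ 0.8714 → holds
(3, 4): LHS = tan(7) ≈ 0.8714, RHS = tan(3) + tan(4) ≈ 1.015 → fails
(3, 7): LHS = tan(10) ≈ 0.6484, RHS = tan(3) + tan(7) ≈ 0.7289 → fails
(5, 5): LHS = tan(10) ≈ 0.6484, RHS = 2·tan(5) ≈ -6.761 → fails
(5, 6): LHS = tan(11) ≈ -226, RHS = tan(5) + tan(6) ≈ -3.672 → fails
(7, 6): LHS = tan(13) ≈ 0.463, RHS = tan(6) + tan(7) ≈ 0.5804 → fails

1 of 6 pairs satisfies the claim.

Answer: (0, 7)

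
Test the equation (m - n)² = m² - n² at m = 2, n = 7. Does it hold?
Substituting m = 2, n = 7:

LHS = (2 - 7)² = 25
RHS = 2² - 7² = -45

LHS ≠ RHS, so the equation does not hold at this point.

Answer: Fails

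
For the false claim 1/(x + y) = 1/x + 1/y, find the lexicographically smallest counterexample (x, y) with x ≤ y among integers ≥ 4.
Substituting (4, 4) into the claim:
LHS = 1/(4 + 4) = 1/8
RHS = 1/4 + 1/4 = 1/2

Since LHS ≠ RHS, this pair disproves the claim, and no lexicographically smaller pair (x ≤ y, integers ≥ 4) does.

For instance (4, 9) is also a counterexample (LHS = 1/13, RHS = 13/36), but it's lexicographically larger.

Answer: (x, y) = (4, 4)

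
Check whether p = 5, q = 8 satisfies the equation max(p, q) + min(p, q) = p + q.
Substituting p = 5, q = 8:

LHS = max(5, 8) + min(5, 8) = 13
RHS = 5 + 8 = 13

LHS = RHS, so the equation holds at this point.

Answer: Holds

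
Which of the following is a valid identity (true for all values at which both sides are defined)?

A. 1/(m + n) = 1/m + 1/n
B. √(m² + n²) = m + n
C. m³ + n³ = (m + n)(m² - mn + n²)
C

A: fails at (2, 3) — LHS = 1/5, RHS = 5/6.
B: fails at (1, 5) — LHS = √(26) ≈ 5.099, RHS = 6.
C: holds — e.g. at (2, 2), both sides equal 16.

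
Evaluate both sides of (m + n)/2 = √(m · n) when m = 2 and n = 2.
LHS = (2 + 2)/2 = 2
RHS = √(2 · 2) = 2

LHS = RHS: the two sides agree.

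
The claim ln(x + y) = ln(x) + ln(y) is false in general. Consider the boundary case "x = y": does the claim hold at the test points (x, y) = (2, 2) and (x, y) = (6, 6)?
Only at (2, 2)

At (2, 2): LHS = ln(4) ≈ 1.386, RHS = 2·ln(2) ≈ 1.386 → equal
At (6, 6): LHS = ln(12) ≈ 2.485 ≠ RHS = 2·ln(6) ≈ 3.584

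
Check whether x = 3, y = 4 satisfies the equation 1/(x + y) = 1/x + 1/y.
Substituting x = 3, y = 4:

LHS = 1/(3 + 4) = 1/7
RHS = 1/3 + 1/4 = 7/12

LHS ≠ RHS, so the equation does not hold at this point.

Answer: Fails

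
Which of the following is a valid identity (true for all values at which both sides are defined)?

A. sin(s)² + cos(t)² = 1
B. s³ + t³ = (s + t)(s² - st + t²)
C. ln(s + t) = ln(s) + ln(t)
A: fails at (3, 7) — LHS = sin(3)² + cos(7)² ≈ 0.5883, RHS = 1.
B: holds — e.g. at (3, 5), both sides equal 152.
C: fails at (1, 4) — LHS = ln(5) ≈ 1.609, RHS = ln(4) ≈ 1.386.

Answer: B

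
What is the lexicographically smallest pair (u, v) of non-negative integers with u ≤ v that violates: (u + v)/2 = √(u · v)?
(u, v) = (0, 1)

Substituting (0, 1) into the claim:
LHS = (0 + 1)/2 = 1/2
RHS = √(0 · 1) = 0

Since LHS ≠ RHS, this pair disproves the claim, and no lexicographically smaller pair (u ≤ v, non-negative integers) does.

For instance (4, 6) is also a counterexample (LHS = 5, RHS = 2·√(6) ≈ 4.899), but it's lexicographically larger.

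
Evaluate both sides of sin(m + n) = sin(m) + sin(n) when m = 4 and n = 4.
LHS = sin(4 + 4) = sin(8) ≈ 0.9894
RHS = sin(4) + sin(4) = 2·sin(4) ≈ -1.514

LHS ≠ RHS (they differ by about 2.503), so the equation does not hold here.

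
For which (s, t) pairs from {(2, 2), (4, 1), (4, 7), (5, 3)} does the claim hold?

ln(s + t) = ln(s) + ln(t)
Testing each pair:
(2, 2): LHS = ln(4) ≈ 1.386, RHS = 2·ln(2) ≈ 1.386 → holds
(4, 1): LHS = ln(5) ≈ 1.609, RHS = ln(4) ≈ 1.386 → fails
(4, 7): LHS = ln(11) ≈ 2.398, RHS = ln(4) + ln(7) ≈ 3.332 → fails
(5, 3): LHS = ln(8) ≈ 2.079, RHS = ln(3) + ln(5) ≈ 2.708 → fails

1 of 4 pairs satisfies the claim.

Answer: (2, 2)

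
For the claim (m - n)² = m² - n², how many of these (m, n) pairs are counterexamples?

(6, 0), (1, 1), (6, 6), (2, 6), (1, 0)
1

Testing each pair:
(6, 0): LHS = 36, RHS = 36 → satisfies claim
(1, 1): LHS = 0, RHS = 0 → satisfies claim
(6, 6): LHS = 0, RHS = 0 → satisfies claim
(2, 6): LHS = 16, RHS = -32 → counterexample
(1, 0): LHS = 1, RHS = 1 → satisfies claim

That makes 1 counterexample.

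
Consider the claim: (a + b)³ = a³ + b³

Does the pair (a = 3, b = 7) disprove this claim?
Yes

Substituting a = 3, b = 7:
LHS = (3 + 7)³ = 1000
RHS = 3³ + 7³ = 370

Since LHS ≠ RHS, this pair disproves the claim.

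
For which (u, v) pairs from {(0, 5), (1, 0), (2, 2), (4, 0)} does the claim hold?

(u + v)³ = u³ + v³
Testing each pair:
(0, 5): LHS = 125, RHS = 125 → holds
(1, 0): LHS = 1, RHS = 1 → holds
(2, 2): LHS = 64, RHS = 16 → fails
(4, 0): LHS = 64, RHS = 64 → holds

3 of 4 pairs satisfy the claim.

Answer: (0, 5), (1, 0), (4, 0)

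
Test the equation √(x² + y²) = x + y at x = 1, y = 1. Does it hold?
Fails

Substituting x = 1, y = 1:

LHS = √(1² + 1²) = √(2) ≈ 1.414
RHS = 1 + 1 = 2

LHS ≠ RHS, so the equation does not hold at this point.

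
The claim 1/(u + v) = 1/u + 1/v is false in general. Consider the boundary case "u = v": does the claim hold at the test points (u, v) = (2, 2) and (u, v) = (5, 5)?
No, fails at both test points

At (2, 2): LHS = 1/4 ≠ RHS = 1
At (5, 5): LHS = 1/10 ≠ RHS = 2/5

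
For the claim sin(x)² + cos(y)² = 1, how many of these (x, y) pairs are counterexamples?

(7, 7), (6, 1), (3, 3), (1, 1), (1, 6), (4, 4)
Testing each pair:
(7, 7): LHS = sin(7)² + cos(7)² = 1, RHS = 1 → satisfies claim
(6, 1): LHS = sin(6)² + cos(1)² ≈ 0.37, RHS = 1 → counterexample
(3, 3): LHS = sin(3)² + cos(3)² = 1, RHS = 1 → satisfies claim
(1, 1): LHS = cos(1)² + sin(1)² = 1, RHS = 1 → satisfies claim
(1, 6): LHS = sin(1)² + cos(6)² ≈ 1.63, RHS = 1 → counterexample
(4, 4): LHS = cos(4)² + sin(4)² = 1, RHS = 1 → satisfies claim

That makes 2 counterexamples.

Answer: 2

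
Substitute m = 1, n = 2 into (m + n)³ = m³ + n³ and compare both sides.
LHS = (1 + 2)³ = 27
RHS = 1³ + 2³ = 9

LHS ≠ RHS, so the equation does not hold here.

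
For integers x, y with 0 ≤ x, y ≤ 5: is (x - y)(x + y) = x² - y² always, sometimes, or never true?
Always true

The identity holds for every pair in the range. For instance at (x, y) = (3, 5): both sides equal -16.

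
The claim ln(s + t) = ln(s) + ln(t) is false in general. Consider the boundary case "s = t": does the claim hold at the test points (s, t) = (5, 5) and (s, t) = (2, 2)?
Only at (2, 2)

At (5, 5): LHS = ln(10) ≈ 2.303 ≠ RHS = 2·ln(5) ≈ 3.219
At (2, 2): LHS = ln(4) ≈ 1.386, RHS = 2·ln(2) ≈ 1.386 → equal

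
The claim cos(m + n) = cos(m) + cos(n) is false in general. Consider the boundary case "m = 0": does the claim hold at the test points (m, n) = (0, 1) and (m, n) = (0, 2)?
No, fails at both test points

At (0, 1): LHS = cos(1) ≈ 0.5403 ≠ RHS = cos(1) + 1 ≈ 1.54
At (0, 2): LHS = cos(2) ≈ -0.4161 ≠ RHS = cos(2) + 1 ≈ 0.5839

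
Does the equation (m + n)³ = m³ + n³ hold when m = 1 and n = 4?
Fails

Substituting m = 1, n = 4:

LHS = (1 + 4)³ = 125
RHS = 1³ + 4³ = 65

LHS ≠ RHS, so the equation does not hold at this point.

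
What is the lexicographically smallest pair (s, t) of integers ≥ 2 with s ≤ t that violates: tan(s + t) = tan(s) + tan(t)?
Substituting (2, 2) into the claim:
LHS = tan(2 + 2) = tan(4) ≈ 1.158
RHS = tan(2) + tan(2) = 2·tan(2) ≈ -4.37

Since LHS ≠ RHS, this pair disproves the claim, and no lexicographically smaller pair (s ≤ t, integers ≥ 2) does.

For instance (7, 9) is also a counterexample (LHS = tan(16) ≈ 0.3006, RHS = tan(9) + tan(7) ≈ 0.4191), but it's lexicographically larger.

Answer: (s, t) = (2, 2)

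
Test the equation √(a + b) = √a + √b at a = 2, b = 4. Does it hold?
Fails

Substituting a = 2, b = 4:

LHS = √(2 + 4) = √(6) ≈ 2.449
RHS = √2 + √4 = √(2) + 2 ≈ 3.414

LHS ≠ RHS, so the equation does not hold at this point.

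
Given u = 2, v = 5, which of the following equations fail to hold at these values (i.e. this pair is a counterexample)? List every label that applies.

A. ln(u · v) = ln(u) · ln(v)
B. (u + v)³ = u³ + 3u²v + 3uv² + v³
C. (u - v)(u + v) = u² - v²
Evaluating each claim at the given values:
A. LHS = ln(10) ≈ 2.303, RHS = ln(2)·ln(5) ≈ 1.116 → fails here (LHS ≠ RHS)
B. LHS = 343, RHS = 343 → holds here (LHS = RHS)
C. LHS = -21, RHS = -21 → holds here (LHS = RHS)

Answer: A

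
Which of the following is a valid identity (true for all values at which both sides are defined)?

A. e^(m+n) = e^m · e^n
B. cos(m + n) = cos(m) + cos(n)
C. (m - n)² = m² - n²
A: holds — e.g. at (3, 5), both sides equal e^8 ≈ 2981.
B: fails at (4, 5) — LHS = cos(9) ≈ -0.9111, RHS = cos(4) + cos(5) ≈ -0.37.
C: fails at (1, 4) — LHS = 9, RHS = -15.

Answer: A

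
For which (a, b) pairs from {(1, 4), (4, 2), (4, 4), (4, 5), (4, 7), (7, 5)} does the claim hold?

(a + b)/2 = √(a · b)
Testing each pair:
(1, 4): LHS = 5/2, RHS = 2 → fails
(4, 2): LHS = 3, RHS = 2·√(2) ≈ 2.828 → fails
(4, 4): LHS = 4, RHS = 4 → holds
(4, 5): LHS = 9/2, RHS = 2·√(5) ≈ 4.472 → fails
(4, 7): LHS = 11/2, RHS = 2·√(7) ≈ 5.292 → fails
(7, 5): LHS = 6, RHS = √(35) ≈ 5.916 → fails

1 of 6 pairs satisfies the claim.

Answer: (4, 4)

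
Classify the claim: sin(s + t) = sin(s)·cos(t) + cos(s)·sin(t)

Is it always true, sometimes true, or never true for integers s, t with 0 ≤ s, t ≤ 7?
The identity holds for every pair in the range. For instance at (s, t) = (4, 6): both sides equal sin(10) ≈ -0.544.

Answer: Always true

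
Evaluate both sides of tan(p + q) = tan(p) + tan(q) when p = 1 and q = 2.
LHS = tan(1 + 2) = tan(3) ≈ -0.1425
RHS = tan(1) + tan(2) ≈ -0.6276

LHS ≠ RHS (they differ by about 0.4851), so the equation does not hold here.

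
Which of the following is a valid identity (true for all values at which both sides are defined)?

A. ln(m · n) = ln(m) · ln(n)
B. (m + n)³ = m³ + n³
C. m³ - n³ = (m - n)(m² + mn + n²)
A: fails at (2, 3) — LHS = ln(6) ≈ 1.792, RHS = ln(2)·ln(3) ≈ 0.7615.
B: fails at (1, 5) — LHS = 216, RHS = 126.
C: holds — e.g. at (5, 8), both sides equal -387.

Answer: C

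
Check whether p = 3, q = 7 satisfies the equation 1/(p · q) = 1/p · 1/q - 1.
Substituting p = 3, q = 7:

LHS = 1/(3 · 7) = 1/21
RHS = 1/3 · 1/7 - 1 = -20/21

LHS ≠ RHS, so the equation does not hold at this point.

Answer: Fails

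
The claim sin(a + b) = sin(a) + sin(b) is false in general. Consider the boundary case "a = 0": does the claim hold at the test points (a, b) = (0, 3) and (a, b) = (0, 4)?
Yes, holds at both test points

At (0, 3): LHS = sin(3) ≈ 0.1411, RHS = sin(3) ≈ 0.1411 → equal
At (0, 4): LHS = sin(4) ≈ -0.7568, RHS = sin(4) ≈ -0.7568 → equal

So the claim does hold at both of these boundary points, even though it is not an identity.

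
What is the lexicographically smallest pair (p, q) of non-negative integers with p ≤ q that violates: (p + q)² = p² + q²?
(p, q) = (1, 1)

At (0, 0): both sides equal 0, so it holds there.

Substituting (1, 1) into the claim:
LHS = (1 + 1)² = 4
RHS = 1² + 1² = 2

Since LHS ≠ RHS, this pair disproves the claim, and no lexicographically smaller pair (p ≤ q, non-negative integers) does.

For instance (1, 3) is also a counterexample (LHS = 16, RHS = 10), but it's lexicographically larger.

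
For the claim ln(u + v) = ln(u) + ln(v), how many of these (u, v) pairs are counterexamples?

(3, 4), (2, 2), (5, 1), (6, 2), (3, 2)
4

Testing each pair:
(3, 4): LHS = ln(7) ≈ 1.946, RHS = ln(3) + ln(4) ≈ 2.485 → counterexample
(2, 2): LHS = ln(4) ≈ 1.386, RHS = 2·ln(2) ≈ 1.386 → satisfies claim
(5, 1): LHS = ln(6) ≈ 1.792, RHS = ln(5) ≈ 1.609 → counterexample
(6, 2): LHS = ln(8) ≈ 2.079, RHS = ln(2) + ln(6) ≈ 2.485 → counterexample
(3, 2): LHS = ln(5) ≈ 1.609, RHS = ln(2) + ln(3) ≈ 1.792 → counterexample

That makes 4 counterexamples.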